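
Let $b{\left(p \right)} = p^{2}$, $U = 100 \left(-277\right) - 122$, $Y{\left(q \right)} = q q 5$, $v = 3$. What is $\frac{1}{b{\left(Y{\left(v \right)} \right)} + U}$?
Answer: $- \frac{1}{25797} \approx -3.8764 \cdot 10^{-5}$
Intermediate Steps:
$Y{\left(q \right)} = 5 q^{2}$ ($Y{\left(q \right)} = q^{2} \cdot 5 = 5 q^{2}$)
$U = -27822$ ($U = -27700 - 122 = -27822$)
$\frac{1}{b{\left(Y{\left(v \right)} \right)} + U} = \frac{1}{\left(5 \cdot 3^{2}\right)^{2} - 27822} = \frac{1}{\left(5 \cdot 9\right)^{2} - 27822} = \frac{1}{45^{2} - 27822} = \frac{1}{2025 - 27822} = \frac{1}{-25797} = - \frac{1}{25797}$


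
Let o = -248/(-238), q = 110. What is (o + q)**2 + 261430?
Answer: 3876720026/14161 ≈ 2.7376e+5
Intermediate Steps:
o = 124/119 (o = -248*(-1/238) = 124/119 ≈ 1.0420)
(o + q)**2 + 261430 = (124/119 + 110)**2 + 261430 = (13214/119)**2 + 261430 = 174609796/14161 + 261430 = 3876720026/14161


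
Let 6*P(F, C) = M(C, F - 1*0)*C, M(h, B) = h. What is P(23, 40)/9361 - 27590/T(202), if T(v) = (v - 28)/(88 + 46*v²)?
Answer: -242395683311440/814407 ≈ -2.9763e+8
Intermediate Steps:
T(v) = (-28 + v)/(88 + 46*v²)
P(F, C) = C²/6 (P(F, C) = (C*C)/6 = C²/6)
P(23, 40)/9361 - 27590/T(202) = ((⅙)*40²)/9361 - 27590*2*(44 + 23*202²)/(-28 + 202) = ((⅙)*1600)*(1/9361) - 27590/((½)*174/(44 + 23*40804)) = (800/3)*(1/9361) - 27590/((½)*174/(44 + 938492)) = 800/28083 - 27590/((½)*174/938536) = 800/28083 - 27590/((½)*(1/938536)*174) = 800/28083 - 27590/87/938536 = 800/28083 - 27590*938536/87 = 800/28083 - 25894208240/87 = -242395683311440/814407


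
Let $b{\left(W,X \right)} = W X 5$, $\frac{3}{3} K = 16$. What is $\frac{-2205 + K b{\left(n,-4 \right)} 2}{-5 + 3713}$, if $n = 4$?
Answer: $- \frac{4765}{3708} \approx -1.2851$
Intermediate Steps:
$K = 16$
$b{\left(W,X \right)} = 5 W X$
$\frac{-2205 + K b{\left(n,-4 \right)} 2}{-5 + 3713} = \frac{-2205 + 16 \cdot 5 \cdot 4 \left(-4\right) 2}{-5 + 3713} = \frac{-2205 + 16 \left(-80\right) 2}{3708} = \left(-2205 - 2560\right) \frac{1}{3708} = \left(-4765\right) \frac{1}{3708} = - \frac{4765}{3708}$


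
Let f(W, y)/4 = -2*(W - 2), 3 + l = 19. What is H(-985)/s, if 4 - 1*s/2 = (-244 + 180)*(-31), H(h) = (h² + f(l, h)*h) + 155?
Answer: -54035/198 ≈ -272.90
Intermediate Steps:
l = 16 (l = -3 + 19 = 16)
f(W, y) = 16 - 8*W (f(W, y) = 4*(-2*(W - 2)) = 4*(-2*(-2 + W)) = 4*(4 - 2*W) = 16 - 8*W)
H(h) = 155 + h² - 112*h (H(h) = (h² + (16 - 8*16)*h) + 155 = (h² + (16 - 128)*h) + 155 = (h² - 112*h) + 155 = 155 + h² - 112*h)
s = -3960 (s = 8 - 2*(-244 + 180)*(-31) = 8 - (-128)*(-31) = 8 - 2*1984 = 8 - 3968 = -3960)
H(-985)/s = (155 + (-985)² - 112*(-985))/(-3960) = (155 + 970225 + 110320)*(-1/3960) = 1080700*(-1/3960) = -54035/198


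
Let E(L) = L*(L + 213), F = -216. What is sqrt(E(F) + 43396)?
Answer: 22*sqrt(91) ≈ 209.87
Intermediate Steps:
E(L) = L*(213 + L)
sqrt(E(F) + 43396) = sqrt(-216*(213 - 216) + 43396) = sqrt(-216*(-3) + 43396) = sqrt(648 + 43396) = sqrt(44044) = 22*sqrt(91)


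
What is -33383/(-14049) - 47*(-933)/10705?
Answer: 139061102/21484935 ≈ 6.4725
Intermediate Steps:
-33383/(-14049) - 47*(-933)/10705 = -33383*(-1/14049) + 43851*(1/10705) = 4769/2007 + 43851/10705 = 139061102/21484935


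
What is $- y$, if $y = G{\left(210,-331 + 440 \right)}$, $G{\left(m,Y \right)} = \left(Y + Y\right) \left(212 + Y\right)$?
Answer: $-69978$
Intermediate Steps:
$G{\left(m,Y \right)} = 2 Y \left(212 + Y\right)$
$y = 69978$ ($y = 2 \left(-331 + 440\right) \left(212 + \left(-331 + 440\right)\right) = 2 \cdot 109 \left(212 + 109\right) = 2 \cdot 109 \cdot 321 = 69978$)
$- y = \left(-1\right) 69978 = -69978$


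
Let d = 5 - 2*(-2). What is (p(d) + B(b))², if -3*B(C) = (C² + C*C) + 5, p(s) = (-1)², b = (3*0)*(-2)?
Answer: 4/9 ≈ 0.44444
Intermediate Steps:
b = 0 (b = 0*(-2) = 0)
d = 9 (d = 5 + 4 = 9)
p(s) = 1
B(C) = -5/3 - 2*C²/3 (B(C) = -((C² + C*C) + 5)/3 = -((C² + C²) + 5)/3 = -(2*C² + 5)/3 = -(5 + 2*C²)/3 = -5/3 - 2*C²/3)
(p(d) + B(b))² = (1 + (-5/3 - ⅔*0²))² = (1 + (-5/3 - ⅔*0))² = (1 + (-5/3 + 0))² = (1 - 5/3)² = (-⅔)² = 4/9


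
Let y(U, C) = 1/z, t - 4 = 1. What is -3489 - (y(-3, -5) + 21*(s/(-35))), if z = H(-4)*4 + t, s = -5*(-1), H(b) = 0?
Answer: -17431/5 ≈ -3486.2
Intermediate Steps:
t = 5 (t = 4 + 1 = 5)
s = 5
z = 5 (z = 0*4 + 5 = 0 + 5 = 5)
y(U, C) = 1/5
-3489 - (y(-3, -5) + 21*(s/(-35))) = -3489 - (1/5 + 21*(5/(-35))) = -3489 - (1/5 + 21*(5*(-1/35))) = -3489 - (1/5 + 21*(-1/7)) = -3489 - (1/5 - 3) = -3489 - 1*(-14/5) = -3489 + 14/5 = -17431/5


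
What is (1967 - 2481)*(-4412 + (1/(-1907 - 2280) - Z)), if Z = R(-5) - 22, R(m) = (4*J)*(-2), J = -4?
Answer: 9516666310/4187 ≈ 2.2729e+6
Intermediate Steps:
R(m) = 32 (R(m) = (4*(-4))*(-2) = -16*(-2) = 32)
Z = 10 (Z = 32 - 22 = 10)
(1967 - 2481)*(-4412 + (1/(-1907 - 2280) - Z)) = (1967 - 2481)*(-4412 + (1/(-1907 - 2280) - 1*10)) = -514*(-4412 + (1/(-4187) - 10)) = -514*(-4412 + (-1/4187 - 10)) = -514*(-4412 - 41871/4187) = -514*(-18514915/4187) = 9516666310/4187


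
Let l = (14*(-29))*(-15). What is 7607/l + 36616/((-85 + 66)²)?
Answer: 225737567/2198490 ≈ 102.68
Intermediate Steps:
l = 6090 (l = -406*(-15) = 6090)
7607/l + 36616/((-85 + 66)²) = 7607/6090 + 36616/((-85 + 66)²) = 7607*(1/6090) + 36616/((-19)²) = 7607/6090 + 36616/361 = 225737567/2198490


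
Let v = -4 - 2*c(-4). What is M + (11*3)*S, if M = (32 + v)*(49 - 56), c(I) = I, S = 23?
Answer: 507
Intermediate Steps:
v = 4 (v = -4 - 2*(-4) = -4 + 8 = 4)
M = -252 (M = (32 + 4)*(49 - 56) = 36*(-7) = -252)
M + (11*3)*S = -252 + (11*3)*23 = -252 + 33*23 = -252 + 759 = 507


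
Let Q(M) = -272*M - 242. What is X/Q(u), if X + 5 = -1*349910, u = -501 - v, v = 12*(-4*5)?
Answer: -69983/14150 ≈ -4.9458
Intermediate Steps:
v = -240 (v = 12*(-20) = -240)
u = -261 (u = -501 - 1*(-240) = -501 + 240 = -261)
X = -349915 (X = -5 - 1*349910 = -5 - 349910 = -349915)
Q(M) = -242 - 272*M
X/Q(u) = -349915/(-242 - 272*(-261)) = -349915/(-242 + 70992) = -349915/70750 = -349915*1/70750 = -69983/14150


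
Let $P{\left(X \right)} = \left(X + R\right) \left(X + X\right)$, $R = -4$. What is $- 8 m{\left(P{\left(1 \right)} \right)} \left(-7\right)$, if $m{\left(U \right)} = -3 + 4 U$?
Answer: $-1512$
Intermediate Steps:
$P{\left(X \right)} = 2 X \left(-4 + X\right)$ ($P{\left(X \right)} = \left(X - 4\right) \left(X + X\right) = \left(-4 + X\right) 2 X = 2 X \left(-4 + X\right)$)
$- 8 m{\left(P{\left(1 \right)} \right)} \left(-7\right) = - 8 \left(-3 + 4 \cdot 2 \cdot 1 \left(-4 + 1\right)\right) \left(-7\right) = - 8 \left(-3 + 4 \cdot 2 \cdot 1 \left(-3\right)\right) \left(-7\right) = - 8 \left(-3 + 4 \left(-6\right)\right) \left(-7\right) = - 8 \left(-3 - 24\right) \left(-7\right) = \left(-8\right) \left(-27\right) \left(-7\right) = 216 \left(-7\right) = -1512$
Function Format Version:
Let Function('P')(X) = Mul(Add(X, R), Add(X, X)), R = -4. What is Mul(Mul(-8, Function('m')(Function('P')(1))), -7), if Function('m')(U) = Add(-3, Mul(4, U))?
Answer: -1512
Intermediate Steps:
Function('P')(X) = Mul(2, X, Add(-4, X)) (Function('P')(X) = Mul(Add(X, -4), Add(X, X)) = Mul(Add(-4, X), Mul(2, X)) = Mul(2, X, Add(-4, X)))
Mul(Mul(-8, Function('m')(Function('P')(1))), -7) = Mul(Mul(-8, Add(-3, Mul(4, Mul(2, 1, Add(-4, 1))))), -7) = Mul(Mul(-8, Add(-3, Mul(4, Mul(2, 1, -3)))), -7) = Mul(Mul(-8, Add(-3, Mul(4, -6))), -7) = Mul(Mul(-8, Add(-3, -24)), -7) = Mul(Mul(-8, -27), -7) = Mul(216, -7) = -1512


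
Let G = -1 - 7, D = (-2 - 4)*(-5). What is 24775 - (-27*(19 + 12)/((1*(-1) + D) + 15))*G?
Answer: 270851/11 ≈ 24623.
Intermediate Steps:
D = 30 (D = -6*(-5) = 30)
G = -8
24775 - (-27*(19 + 12)/((1*(-1) + D) + 15))*G = 24775 - (-27*(19 + 12)/((1*(-1) + 30) + 15))*(-8) = 24775 - (-837/((-1 + 30) + 15))*(-8) = 24775 - (-837/(29 + 15))*(-8) = 24775 - (-837/44)*(-8) = 24775 - (-27*31/44)*(-8) = 24775 - (-837)*(-8)/44 = 24775 - 1*1674/11 = 24775 - 1674/11 = 270851/11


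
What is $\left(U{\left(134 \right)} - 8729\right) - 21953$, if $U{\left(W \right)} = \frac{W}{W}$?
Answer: $-30681$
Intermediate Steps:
$U{\left(W \right)} = 1$
$\left(U{\left(134 \right)} - 8729\right) - 21953 = \left(1 - 8729\right) - 21953 = -8728 - 21953 = -30681$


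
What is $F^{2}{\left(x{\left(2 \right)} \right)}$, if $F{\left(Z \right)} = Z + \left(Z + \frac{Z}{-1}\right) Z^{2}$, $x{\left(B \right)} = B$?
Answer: $4$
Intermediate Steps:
$F{\left(Z \right)} = Z$ ($F{\left(Z \right)} = Z + \left(Z + Z \left(-1\right)\right) Z^{2} = Z + \left(Z - Z\right) Z^{2} = Z + 0 Z^{2} = Z + 0 = Z$)
$F^{2}{\left(x{\left(2 \right)} \right)} = 2^{2} = 4$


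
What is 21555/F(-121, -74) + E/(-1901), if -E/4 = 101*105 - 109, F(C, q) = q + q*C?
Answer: 27586265/1125392 ≈ 24.513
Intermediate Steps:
F(C, q) = q + C*q
E = -41984 (E = -4*(101*105 - 109) = -4*(10605 - 109) = -4*10496 = -41984)
21555/F(-121, -74) + E/(-1901) = 21555/((-74*(1 - 121))) - 41984/(-1901) = 21555/((-74*(-120))) - 41984*(-1/1901) = 21555/8880 + 41984/1901 = 21555*(1/8880) + 41984/1901 = 1437/592 + 41984/1901 = 27586265/1125392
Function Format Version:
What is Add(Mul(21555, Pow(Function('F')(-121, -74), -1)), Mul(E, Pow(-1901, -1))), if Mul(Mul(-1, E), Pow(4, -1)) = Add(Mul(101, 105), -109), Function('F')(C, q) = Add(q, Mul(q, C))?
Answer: Rational(27586265, 1125392) ≈ 24.513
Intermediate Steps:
Function('F')(C, q) = Add(q, Mul(C, q))
E = -41984 (E = Mul(-4, Add(Mul(101, 105), -109)) = Mul(-4, Add(10605, -109)) = Mul(-4, 10496) = -41984)
Add(Mul(21555, Pow(Function('F')(-121, -74), -1)), Mul(E, Pow(-1901, -1))) = Add(Mul(21555, Pow(Mul(-74, Add(1, -121)), -1)), Mul(-41984, Pow(-1901, -1))) = Add(Mul(21555, Pow(Mul(-74, -120), -1)), Mul(-41984, Rational(-1, 1901))) = Add(Mul(21555, Pow(8880, -1)), Rational(41984, 1901)) = Add(Mul(21555, Rational(1, 8880)), Rational(41984, 1901)) = Add(Rational(1437, 592), Rational(41984, 1901)) = Rational(27586265, 1125392)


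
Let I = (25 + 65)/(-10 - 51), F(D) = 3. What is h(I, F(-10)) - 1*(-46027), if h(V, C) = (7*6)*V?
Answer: 2803867/61 ≈ 45965.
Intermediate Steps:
I = -90/61 (I = 90/(-61) = 90*(-1/61) = -90/61 ≈ -1.4754)
h(V, C) = 42*V
h(I, F(-10)) - 1*(-46027) = 42*(-90/61) - 1*(-46027) = -3780/61 + 46027 = 2803867/61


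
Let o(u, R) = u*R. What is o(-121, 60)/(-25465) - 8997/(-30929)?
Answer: 8248239/14320127 ≈ 0.57599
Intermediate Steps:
o(u, R) = R*u
o(-121, 60)/(-25465) - 8997/(-30929) = (60*(-121))/(-25465) - 8997/(-30929) = -7260*(-1/25465) - 8997*(-1/30929) = 132/463 + 8997/30929 = 8248239/14320127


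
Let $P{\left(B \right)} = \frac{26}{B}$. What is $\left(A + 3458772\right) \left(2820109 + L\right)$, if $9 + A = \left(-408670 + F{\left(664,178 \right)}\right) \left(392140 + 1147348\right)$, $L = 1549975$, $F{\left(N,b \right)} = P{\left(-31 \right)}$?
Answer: $- \frac{85231287372838512780}{31} \approx -2.7494 \cdot 10^{18}$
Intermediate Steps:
$F{\left(N,b \right)} = - \frac{26}{31}$ ($F{\left(N,b \right)} = \frac{26}{-31} = 26 \left(- \frac{1}{31}\right) = - \frac{26}{31}$)
$A = - \frac{19503459416727}{31}$ ($A = -9 + \left(-408670 - \frac{26}{31}\right) \left(392140 + 1147348\right) = -9 - \frac{19503459416448}{31} = - \frac{19503459416727}{31} \approx -6.2914 \cdot 10^{11}$)
$\left(A + 3458772\right) \left(2820109 + L\right) = \left(- \frac{19503459416727}{31} + 3458772\right) \left(2820109 + 1549975\right) = \left(- \frac{19503352194795}{31}\right) 4370084 = - \frac{85231287372838512780}{31}$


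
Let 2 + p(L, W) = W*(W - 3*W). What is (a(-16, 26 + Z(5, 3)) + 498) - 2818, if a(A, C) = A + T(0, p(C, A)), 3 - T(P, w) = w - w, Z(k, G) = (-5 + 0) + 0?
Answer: -2333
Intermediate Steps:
Z(k, G) = -5 (Z(k, G) = -5 + 0 = -5)
p(L, W) = -2 - 2*W² (p(L, W) = -2 + W*(W - 3*W) = -2 + W*(-2*W) = -2 - 2*W²)
T(P, w) = 3 (T(P, w) = 3 - (w - w) = 3 - 1*0 = 3 + 0 = 3)
a(A, C) = 3 + A (a(A, C) = A + 3 = 3 + A)
(a(-16, 26 + Z(5, 3)) + 498) - 2818 = ((3 - 16) + 498) - 2818 = (-13 + 498) - 2818 = 485 - 2818 = -2333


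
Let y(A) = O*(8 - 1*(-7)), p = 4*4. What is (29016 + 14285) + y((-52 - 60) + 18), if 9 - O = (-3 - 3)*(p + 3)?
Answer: 45146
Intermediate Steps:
p = 16
O = 123 (O = 9 - (-3 - 3)*(16 + 3) = 9 - (-6)*19 = 9 - 1*(-114) = 9 + 114 = 123)
y(A) = 1845 (y(A) = 123*(8 - 1*(-7)) = 123*(8 + 7) = 123*15 = 1845)
(29016 + 14285) + y((-52 - 60) + 18) = (29016 + 14285) + 1845 = 43301 + 1845 = 45146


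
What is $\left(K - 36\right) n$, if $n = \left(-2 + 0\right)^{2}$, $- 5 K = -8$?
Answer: $- \frac{688}{5} \approx -137.6$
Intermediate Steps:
$K = \frac{8}{5}$ ($K = \left(- \frac{1}{5}\right) \left(-8\right) = \frac{8}{5} \approx 1.6$)
$n = 4$ ($n = \left(-2\right)^{2} = 4$)
$\left(K - 36\right) n = \left(\frac{8}{5} - 36\right) 4 = \left(- \frac{172}{5}\right) 4 = - \frac{688}{5}$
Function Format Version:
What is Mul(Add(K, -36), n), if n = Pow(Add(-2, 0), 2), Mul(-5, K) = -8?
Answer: Rational(-688, 5) ≈ -137.60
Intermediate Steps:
K = Rational(8, 5) (K = Mul(Rational(-1, 5), -8) = Rational(8, 5) ≈ 1.6000)
n = 4 (n = Pow(-2, 2) = 4)
Mul(Add(K, -36), n) = Mul(Add(Rational(8, 5), -36), 4) = Mul(Rational(-172, 5), 4) = Rational(-688, 5)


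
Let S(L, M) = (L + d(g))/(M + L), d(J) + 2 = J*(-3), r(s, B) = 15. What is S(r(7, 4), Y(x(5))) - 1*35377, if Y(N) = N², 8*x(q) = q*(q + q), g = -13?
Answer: -30600273/865 ≈ -35376.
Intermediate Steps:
d(J) = -2 - 3*J (d(J) = -2 + J*(-3) = -2 - 3*J)
x(q) = q²/4 (x(q) = (q*(q + q))/8 = (q*(2*q))/8 = (2*q²)/8 = q²/4)
S(L, M) = (37 + L)/(L + M) (S(L, M) = (L + (-2 - 3*(-13)))/(M + L) = (L + (-2 + 39))/(L + M) = (L + 37)/(L + M) = (37 + L)/(L + M))
S(r(7, 4), Y(x(5))) - 1*35377 = (37 + 15)/(15 + ((¼)*5²)²) - 1*35377 = 52/(15 + ((¼)*25)²) - 35377 = 52/(15 + (25/4)²) - 35377 = 52/(15 + 625/16) - 35377 = 52/(865/16) - 35377 = (16/865)*52 - 35377 = 832/865 - 35377 = -30600273/865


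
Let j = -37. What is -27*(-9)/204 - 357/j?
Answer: 27273/2516 ≈ 10.840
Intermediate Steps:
-27*(-9)/204 - 357/j = -27*(-9)/204 - 357/(-37) = 243*(1/204) - 357*(-1/37) = 81/68 + 357/37 = 27273/2516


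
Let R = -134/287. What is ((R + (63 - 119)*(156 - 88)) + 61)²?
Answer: 1156749723529/82369 ≈ 1.4044e+7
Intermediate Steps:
R = -134/287 (R = -134*1/287 = -134/287 ≈ -0.46690)
((R + (63 - 119)*(156 - 88)) + 61)² = ((-134/287 + (63 - 119)*(156 - 88)) + 61)² = ((-134/287 - 56*68) + 61)² = ((-134/287 - 3808) + 61)² = (-1093030/287 + 61)² = (-1075523/287)² = 1156749723529/82369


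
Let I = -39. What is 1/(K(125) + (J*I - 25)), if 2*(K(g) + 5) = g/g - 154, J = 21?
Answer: -2/1851 ≈ -0.0010805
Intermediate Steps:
K(g) = -163/2 (K(g) = -5 + (g/g - 154)/2 = -5 + (1 - 154)/2 = -5 + (1/2)*(-153) = -5 - 153/2 = -163/2)
1/(K(125) + (J*I - 25)) = 1/(-163/2 + (21*(-39) - 25)) = 1/(-163/2 + (-819 - 25)) = 1/(-163/2 - 844) = 1/(-1851/2) = -2/1851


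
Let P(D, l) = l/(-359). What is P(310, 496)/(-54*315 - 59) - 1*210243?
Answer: -1288320957857/6127771 ≈ -2.1024e+5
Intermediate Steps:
P(D, l) = -l/359 (P(D, l) = l*(-1/359) = -l/359)
P(310, 496)/(-54*315 - 59) - 1*210243 = (-1/359*496)/(-54*315 - 59) - 1*210243 = -496/(359*(-17010 - 59)) - 210243 = -496/359/(-17069) - 210243 = -496/359*(-1/17069) - 210243 = 496/6127771 - 210243 = -1288320957857/6127771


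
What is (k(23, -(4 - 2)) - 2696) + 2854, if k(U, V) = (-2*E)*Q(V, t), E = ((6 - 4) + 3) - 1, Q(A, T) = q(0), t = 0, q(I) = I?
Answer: 158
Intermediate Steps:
Q(A, T) = 0
E = 4 (E = (2 + 3) - 1 = 5 - 1 = 4)
k(U, V) = 0 (k(U, V) = -2*4*0 = -8*0 = 0)
(k(23, -(4 - 2)) - 2696) + 2854 = (0 - 2696) + 2854 = -2696 + 2854 = 158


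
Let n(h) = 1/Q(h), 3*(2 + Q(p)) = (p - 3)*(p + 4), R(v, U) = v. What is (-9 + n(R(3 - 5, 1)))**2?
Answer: 21609/256 ≈ 84.410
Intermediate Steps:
Q(p) = -2 + (-3 + p)*(4 + p)/3 (Q(p) = -2 + ((p - 3)*(p + 4))/3 = -2 + ((-3 + p)*(4 + p))/3 = -2 + (-3 + p)*(4 + p)/3)
n(h) = 1/(-6 + h/3 + h**2/3)
(-9 + n(R(3 - 5, 1)))**2 = (-9 + 3/(-18 + (3 - 5) + (3 - 5)**2))**2 = (-9 + 3/(-18 - 2 + (-2)**2))**2 = (-9 + 3/(-18 - 2 + 4))**2 = (-9 + 3/(-16))**2 = (-9 + 3*(-1/16))**2 = (-9 - 3/16)**2 = (-147/16)**2 = 21609/256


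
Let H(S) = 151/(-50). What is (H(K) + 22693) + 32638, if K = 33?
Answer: 2766399/50 ≈ 55328.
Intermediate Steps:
H(S) = -151/50 (H(S) = 151*(-1/50) = -151/50)
(H(K) + 22693) + 32638 = (-151/50 + 22693) + 32638 = 1134499/50 + 32638 = 2766399/50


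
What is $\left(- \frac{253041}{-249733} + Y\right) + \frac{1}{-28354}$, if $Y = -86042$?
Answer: $- \frac{609250160015463}{7080929482} \approx -86041.0$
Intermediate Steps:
$\left(- \frac{253041}{-249733} + Y\right) + \frac{1}{-28354} = \left(- \frac{253041}{-249733} - 86042\right) + \frac{1}{-28354} = \left(\left(-253041\right) \left(- \frac{1}{249733}\right) - 86042\right) - \frac{1}{28354} = \left(\frac{253041}{249733} - 86042\right) - \frac{1}{28354} = - \frac{21487273745}{249733} - \frac{1}{28354} = - \frac{609250160015463}{7080929482}$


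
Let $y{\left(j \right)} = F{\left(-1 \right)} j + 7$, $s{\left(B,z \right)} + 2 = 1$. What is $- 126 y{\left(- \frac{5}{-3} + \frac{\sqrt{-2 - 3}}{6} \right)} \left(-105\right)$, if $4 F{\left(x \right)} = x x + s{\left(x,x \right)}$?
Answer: $92610$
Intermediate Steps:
$s{\left(B,z \right)} = -1$ ($s{\left(B,z \right)} = -2 + 1 = -1$)
$F{\left(x \right)} = - \frac{1}{4} + \frac{x^{2}}{4}$ ($F{\left(x \right)} = \frac{x x - 1}{4} = \frac{x^{2} - 1}{4} = \frac{-1 + x^{2}}{4} = - \frac{1}{4} + \frac{x^{2}}{4}$)
$y{\left(j \right)} = 7$ ($y{\left(j \right)} = \left(- \frac{1}{4} + \frac{\left(-1\right)^{2}}{4}\right) j + 7 = \left(- \frac{1}{4} + \frac{1}{4} \cdot 1\right) j + 7 = \left(- \frac{1}{4} + \frac{1}{4}\right) j + 7 = 0 j + 7 = 0 + 7 = 7$)
$- 126 y{\left(- \frac{5}{-3} + \frac{\sqrt{-2 - 3}}{6} \right)} \left(-105\right) = \left(-126\right) 7 \left(-105\right) = \left(-882\right) \left(-105\right) = 92610$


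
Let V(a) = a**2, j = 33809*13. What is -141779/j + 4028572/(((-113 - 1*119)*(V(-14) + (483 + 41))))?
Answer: -448577160971/18354229920 ≈ -24.440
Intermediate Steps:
j = 439517
-141779/j + 4028572/(((-113 - 1*119)*(V(-14) + (483 + 41)))) = -141779/439517 + 4028572/(((-113 - 1*119)*((-14)**2 + (483 + 41)))) = -141779*1/439517 + 4028572/(((-113 - 119)*(196 + 524))) = -141779/439517 + 4028572/((-232*720)) = -141779/439517 + 4028572/(-167040) = -141779/439517 + 4028572*(-1/167040) = -141779/439517 - 1007143/41760 = -448577160971/18354229920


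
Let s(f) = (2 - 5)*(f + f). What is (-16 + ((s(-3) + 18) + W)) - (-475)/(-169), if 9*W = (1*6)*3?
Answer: 3243/169 ≈ 19.189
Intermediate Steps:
W = 2 (W = ((1*6)*3)/9 = (6*3)/9 = (⅑)*18 = 2)
s(f) = -6*f
(-16 + ((s(-3) + 18) + W)) - (-475)/(-169) = (-16 + ((-6*(-3) + 18) + 2)) - (-475)/(-169) = (-16 + ((18 + 18) + 2)) - (-475)*(-1)/169 = (-16 + (36 + 2)) - 1*475/169 = (-16 + 38) - 475/169 = 22 - 475/169 = 3243/169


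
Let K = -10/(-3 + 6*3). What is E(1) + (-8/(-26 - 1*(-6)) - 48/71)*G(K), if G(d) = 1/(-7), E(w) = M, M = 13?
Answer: 4629/355 ≈ 13.039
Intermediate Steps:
E(w) = 13
K = -⅔ (K = -10/(-3 + 18) = -10/15 = -10*1/15 = -⅔ ≈ -0.66667)
G(d) = -⅐
E(1) + (-8/(-26 - 1*(-6)) - 48/71)*G(K) = 13 + (-8/(-26 - 1*(-6)) - 48/71)*(-⅐) = 13 + (-8/(-26 + 6) - 48*1/71)*(-⅐) = 13 + (-8/(-20) - 48/71)*(-⅐) = 13 + (-8*(-1/20) - 48/71)*(-⅐) = 13 + (⅖ - 48/71)*(-⅐) = 13 - 98/355*(-⅐) = 13 + 14/355 = 4629/355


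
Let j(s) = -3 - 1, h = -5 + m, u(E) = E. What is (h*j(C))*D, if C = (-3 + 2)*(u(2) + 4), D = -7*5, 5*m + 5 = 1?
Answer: -812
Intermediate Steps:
m = -⅘ (m = -1 + (⅕)*1 = -1 + ⅕ = -⅘ ≈ -0.80000)
h = -29/5 (h = -5 - ⅘ = -29/5 ≈ -5.8000)
D = -35
C = -6 (C = (-3 + 2)*(2 + 4) = -1*6 = -6)
j(s) = -4
(h*j(C))*D = -29/5*(-4)*(-35) = (116/5)*(-35) = -812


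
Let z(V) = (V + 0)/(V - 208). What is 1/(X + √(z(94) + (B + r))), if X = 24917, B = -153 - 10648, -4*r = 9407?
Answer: 5681076/141558369707 - 2*I*√170943855/141558369707 ≈ 4.0132e-5 - 1.8472e-7*I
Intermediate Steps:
r = -9407/4 (r = -¼*9407 = -9407/4 ≈ -2351.8)
B = -10801
z(V) = V/(-208 + V)
1/(X + √(z(94) + (B + r))) = 1/(24917 + √(94/(-208 + 94) + (-10801 - 9407/4))) = 1/(24917 + √(94/(-114) - 52611/4)) = 1/(24917 + √(94*(-1/114) - 52611/4)) = 1/(24917 + √(-47/57 - 52611/4)) = 1/(24917 + √(-2999015/228)) = 1/(24917 + I*√170943855/114)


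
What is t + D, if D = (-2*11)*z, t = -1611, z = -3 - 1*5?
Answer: -1435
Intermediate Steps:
z = -8 (z = -3 - 5 = -8)
D = 176 (D = -2*11*(-8) = -22*(-8) = 176)
t + D = -1611 + 176 = -1435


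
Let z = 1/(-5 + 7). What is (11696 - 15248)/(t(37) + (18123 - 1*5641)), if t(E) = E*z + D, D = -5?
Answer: -7104/24991 ≈ -0.28426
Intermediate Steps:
z = ½ (z = 1/2 = ½ ≈ 0.50000)
t(E) = -5 + E/2 (t(E) = E*(½) - 5 = E/2 - 5 = -5 + E/2)
(11696 - 15248)/(t(37) + (18123 - 1*5641)) = (11696 - 15248)/((-5 + (½)*37) + (18123 - 1*5641)) = -3552/((-5 + 37/2) + (18123 - 5641)) = -3552/(27/2 + 12482) = -3552/24991/2 = -3552*2/24991 = -7104/24991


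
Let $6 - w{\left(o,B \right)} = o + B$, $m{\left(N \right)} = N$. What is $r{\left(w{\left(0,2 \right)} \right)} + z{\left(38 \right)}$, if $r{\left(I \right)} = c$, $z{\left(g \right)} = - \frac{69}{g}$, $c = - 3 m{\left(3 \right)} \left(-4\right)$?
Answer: $\frac{1299}{38} \approx 34.184$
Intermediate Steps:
$c = 36$ ($c = \left(-3\right) 3 \left(-4\right) = \left(-9\right) \left(-4\right) = 36$)
$w{\left(o,B \right)} = 6 - B - o$ ($w{\left(o,B \right)} = 6 - \left(o + B\right) = 6 - \left(B + o\right) = 6 - B - o$)
$r{\left(I \right)} = 36$
$r{\left(w{\left(0,2 \right)} \right)} + z{\left(38 \right)} = 36 - \frac{69}{38} = \frac{1299}{38}$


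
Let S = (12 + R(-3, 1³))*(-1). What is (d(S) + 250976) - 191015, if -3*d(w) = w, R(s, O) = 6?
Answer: 59967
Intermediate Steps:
S = -18 (S = (12 + 6)*(-1) = 18*(-1) = -18)
d(w) = -w/3
(d(S) + 250976) - 191015 = (-⅓*(-18) + 250976) - 191015 = (6 + 250976) - 191015 = 250982 - 191015 = 59967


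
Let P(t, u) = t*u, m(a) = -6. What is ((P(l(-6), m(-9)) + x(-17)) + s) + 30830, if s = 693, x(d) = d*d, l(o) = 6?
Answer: 31776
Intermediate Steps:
x(d) = d²
((P(l(-6), m(-9)) + x(-17)) + s) + 30830 = ((6*(-6) + (-17)²) + 693) + 30830 = ((-36 + 289) + 693) + 30830 = (253 + 693) + 30830 = 946 + 30830 = 31776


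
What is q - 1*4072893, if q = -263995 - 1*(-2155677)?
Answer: -2181211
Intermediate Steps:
q = 1891682 (q = -263995 + 2155677 = 1891682)
q - 1*4072893 = 1891682 - 1*4072893 = 1891682 - 4072893 = -2181211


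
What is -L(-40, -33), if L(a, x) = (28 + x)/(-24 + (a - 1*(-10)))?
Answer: -5/54 ≈ -0.092593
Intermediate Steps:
L(a, x) = (28 + x)/(-14 + a) (L(a, x) = (28 + x)/(-24 + (a + 10)) = (28 + x)/(-24 + (10 + a)) = (28 + x)/(-14 + a))
-L(-40, -33) = -(28 - 33)/(-14 - 40) = -(-5)/(-54) = -(-1)*(-5)/54 = -1*5/54 = -5/54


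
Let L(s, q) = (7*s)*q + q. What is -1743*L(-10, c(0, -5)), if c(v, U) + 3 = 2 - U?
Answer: 481068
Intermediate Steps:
c(v, U) = -1 - U (c(v, U) = -3 + (2 - U) = -1 - U)
L(s, q) = q + 7*q*s (L(s, q) = 7*q*s + q = q + 7*q*s)
-1743*L(-10, c(0, -5)) = -1743*(-1 - 1*(-5))*(1 + 7*(-10)) = -1743*(-1 + 5)*(1 - 70) = -6972*(-69) = -1743*(-276) = 481068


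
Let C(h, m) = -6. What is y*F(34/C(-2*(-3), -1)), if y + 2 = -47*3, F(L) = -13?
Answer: 1859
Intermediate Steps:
y = -143 (y = -2 - 47*3 = -2 - 141 = -143)
y*F(34/C(-2*(-3), -1)) = -143*(-13) = 1859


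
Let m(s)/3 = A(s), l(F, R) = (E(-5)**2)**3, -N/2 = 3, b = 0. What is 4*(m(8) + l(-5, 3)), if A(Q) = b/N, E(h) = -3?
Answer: 2916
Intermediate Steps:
N = -6 (N = -2*3 = -6)
A(Q) = 0 (A(Q) = 0/(-6) = 0*(-1/6) = 0)
l(F, R) = 729 (l(F, R) = ((-3)**2)**3 = 9**3 = 729)
m(s) = 0 (m(s) = 3*0 = 0)
4*(m(8) + l(-5, 3)) = 4*(0 + 729) = 4*729 = 2916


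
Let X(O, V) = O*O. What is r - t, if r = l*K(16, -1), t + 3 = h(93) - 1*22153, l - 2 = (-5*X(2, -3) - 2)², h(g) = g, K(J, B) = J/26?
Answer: 290707/13 ≈ 22362.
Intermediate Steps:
X(O, V) = O²
K(J, B) = J/26 (K(J, B) = J*(1/26) = J/26)
l = 486 (l = 2 + (-5*2² - 2)² = 2 + (-5*4 - 2)² = 2 + (-20 - 2)² = 2 + (-22)² = 2 + 484 = 486)
t = -22063 (t = -3 + (93 - 1*22153) = -3 + (93 - 22153) = -3 - 22060 = -22063)
r = 3888/13 (r = 486*((1/26)*16) = 486*(8/13) = 3888/13 ≈ 299.08)
r - t = 3888/13 - 1*(-22063) = 3888/13 + 22063 = 290707/13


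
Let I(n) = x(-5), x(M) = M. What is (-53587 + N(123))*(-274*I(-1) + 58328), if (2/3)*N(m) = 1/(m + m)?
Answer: -262320981683/82 ≈ -3.1990e+9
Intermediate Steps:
I(n) = -5
N(m) = 3/(4*m) (N(m) = 3/(2*(m + m)) = 3/(2*((2*m))) = 3*(1/(2*m))/2 = 3/(4*m))
(-53587 + N(123))*(-274*I(-1) + 58328) = (-53587 + (3/4)/123)*(-274*(-5) + 58328) = (-53587 + (3/4)*(1/123))*(1370 + 58328) = (-53587 + 1/164)*59698 = -8788267/164*59698 = -262320981683/82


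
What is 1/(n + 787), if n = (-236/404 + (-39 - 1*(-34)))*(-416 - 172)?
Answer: 101/411119 ≈ 0.00024567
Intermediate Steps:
n = 331632/101 (n = (-236*1/404 + (-39 + 34))*(-588) = (-59/101 - 5)*(-588) = -564/101*(-588) = 331632/101 ≈ 3283.5)
1/(n + 787) = 1/(331632/101 + 787) = 1/(411119/101) = 101/411119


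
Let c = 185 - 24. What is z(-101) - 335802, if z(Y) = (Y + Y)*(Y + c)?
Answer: -347922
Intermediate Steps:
c = 161
z(Y) = 2*Y*(161 + Y) (z(Y) = (Y + Y)*(Y + 161) = (2*Y)*(161 + Y) = 2*Y*(161 + Y))
z(-101) - 335802 = 2*(-101)*(161 - 101) - 335802 = 2*(-101)*60 - 335802 = -12120 - 335802 = -347922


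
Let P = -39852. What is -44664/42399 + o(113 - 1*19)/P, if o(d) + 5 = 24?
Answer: -197861701/187742772 ≈ -1.0539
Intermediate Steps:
o(d) = 19 (o(d) = -5 + 24 = 19)
-44664/42399 + o(113 - 1*19)/P = -44664/42399 + 19/(-39852) = -44664*1/42399 + 19*(-1/39852) = -14888/14133 - 19/39852 = -197861701/187742772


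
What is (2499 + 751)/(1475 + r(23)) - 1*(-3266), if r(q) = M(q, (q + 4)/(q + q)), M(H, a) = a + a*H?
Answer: 111931984/34249 ≈ 3268.2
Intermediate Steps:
M(H, a) = a + H*a
r(q) = (1 + q)*(4 + q)/(2*q) (r(q) = ((q + 4)/(q + q))*(1 + q) = ((4 + q)/((2*q)))*(1 + q) = ((4 + q)*(1/(2*q)))*(1 + q) = ((4 + q)/(2*q))*(1 + q) = (1 + q)*(4 + q)/(2*q))
(2499 + 751)/(1475 + r(23)) - 1*(-3266) = (2499 + 751)/(1475 + (1/2)*(1 + 23)*(4 + 23)/23) - 1*(-3266) = 3250/(1475 + (1/2)*(1/23)*24*27) + 3266 = 3250/(1475 + 324/23) + 3266 = 3250/(34249/23) + 3266 = 3250*(23/34249) + 3266 = 74750/34249 + 3266 = 111931984/34249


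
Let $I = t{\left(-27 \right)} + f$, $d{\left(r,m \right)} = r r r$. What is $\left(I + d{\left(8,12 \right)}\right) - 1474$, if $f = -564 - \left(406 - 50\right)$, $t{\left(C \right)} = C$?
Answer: $-1909$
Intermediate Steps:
$f = -920$ ($f = -564 - 356 = -920$)
$d{\left(r,m \right)} = r^{3}$ ($d{\left(r,m \right)} = r^{2} r = r^{3}$)
$I = -947$ ($I = -27 - 920 = -947$)
$\left(I + d{\left(8,12 \right)}\right) - 1474 = \left(-947 + 8^{3}\right) - 1474 = \left(-947 + 512\right) - 1474 = -435 - 1474 = -1909$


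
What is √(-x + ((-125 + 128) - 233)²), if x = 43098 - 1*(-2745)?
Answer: √7057 ≈ 84.006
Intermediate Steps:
x = 45843 (x = 43098 + 2745 = 45843)
√(-x + ((-125 + 128) - 233)²) = √(-1*45843 + ((-125 + 128) - 233)²) = √(-45843 + (3 - 233)²) = √(-45843 + (-230)²) = √(-45843 + 52900) = √7057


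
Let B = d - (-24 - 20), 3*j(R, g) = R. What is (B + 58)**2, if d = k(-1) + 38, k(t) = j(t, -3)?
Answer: 175561/9 ≈ 19507.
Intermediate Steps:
j(R, g) = R/3
k(t) = t/3
d = 113/3 (d = (1/3)*(-1) + 38 = -1/3 + 38 = 113/3 ≈ 37.667)
B = 245/3 (B = 113/3 - (-24 - 20) = 113/3 - 1*(-44) = 113/3 + 44 = 245/3 ≈ 81.667)
(B + 58)**2 = (245/3 + 58)**2 = (419/3)**2 = 175561/9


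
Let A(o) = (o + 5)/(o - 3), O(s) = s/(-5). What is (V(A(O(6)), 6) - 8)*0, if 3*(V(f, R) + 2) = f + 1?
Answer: 0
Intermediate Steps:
O(s) = -s/5 (O(s) = s*(-⅕) = -s/5)
A(o) = (5 + o)/(-3 + o)
V(f, R) = -5/3 + f/3 (V(f, R) = -2 + (f + 1)/3 = -2 + (1 + f)/3 = -2 + (⅓ + f/3) = -5/3 + f/3)
(V(A(O(6)), 6) - 8)*0 = ((-5/3 + ((5 - ⅕*6)/(-3 - ⅕*6))/3) - 8)*0 = ((-5/3 + ((5 - 6/5)/(-3 - 6/5))/3) - 8)*0 = ((-5/3 + ((19/5)/(-21/5))/3) - 8)*0 = ((-5/3 + (-5/21*19/5)/3) - 8)*0 = ((-5/3 + (⅓)*(-19/21)) - 8)*0 = ((-5/3 - 19/63) - 8)*0 = (-124/63 - 8)*0 = -628/63*0 = 0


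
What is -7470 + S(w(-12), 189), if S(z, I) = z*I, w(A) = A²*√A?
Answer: -7470 + 54432*I*√3 ≈ -7470.0 + 94279.0*I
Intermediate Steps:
w(A) = A^(5/2)
S(z, I) = I*z
-7470 + S(w(-12), 189) = -7470 + 189*(-12)^(5/2) = -7470 + 189*(288*I*√3) = -7470 + 54432*I*√3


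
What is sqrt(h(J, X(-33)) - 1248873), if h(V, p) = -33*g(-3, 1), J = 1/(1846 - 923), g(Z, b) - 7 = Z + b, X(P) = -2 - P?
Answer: 3*I*sqrt(138782) ≈ 1117.6*I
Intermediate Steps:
g(Z, b) = 7 + Z + b (g(Z, b) = 7 + (Z + b) = 7 + Z + b)
J = 1/923 ≈ 0.0010834
h(V, p) = -165 (h(V, p) = -33*(7 - 3 + 1) = -33*5 = -165)
sqrt(h(J, X(-33)) - 1248873) = sqrt(-165 - 1248873) = sqrt(-1249038) = 3*I*sqrt(138782)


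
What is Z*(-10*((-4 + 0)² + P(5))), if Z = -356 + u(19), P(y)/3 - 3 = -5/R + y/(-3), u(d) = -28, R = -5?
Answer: 88320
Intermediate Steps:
P(y) = 12 - y (P(y) = 9 + 3*(-5/(-5) + y/(-3)) = 9 + 3*(-5*(-⅕) + y*(-⅓)) = 9 + 3*(1 - y/3) = 9 + (3 - y) = 12 - y)
Z = -384 (Z = -356 - 28 = -384)
Z*(-10*((-4 + 0)² + P(5))) = -(-3840)*((-4 + 0)² + (12 - 1*5)) = -(-3840)*((-4)² + (12 - 5)) = -(-3840)*(16 + 7) = -(-3840)*23 = -384*(-230) = 88320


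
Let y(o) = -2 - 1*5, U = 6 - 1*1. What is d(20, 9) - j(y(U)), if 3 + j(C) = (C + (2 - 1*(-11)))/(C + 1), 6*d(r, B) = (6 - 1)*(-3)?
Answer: 3/2 ≈ 1.5000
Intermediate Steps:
d(r, B) = -5/2 (d(r, B) = ((6 - 1)*(-3))/6 = (5*(-3))/6 = (⅙)*(-15) = -5/2)
U = 5 (U = 6 - 1 = 5)
y(o) = -7 (y(o) = -2 - 5 = -7)
j(C) = -3 + (13 + C)/(1 + C) (j(C) = -3 + (C + (2 - 1*(-11)))/(C + 1) = -3 + (C + (2 + 11))/(1 + C) = -3 + (C + 13)/(1 + C) = -3 + (13 + C)/(1 + C))
d(20, 9) - j(y(U)) = -5/2 - 2*(5 - 1*(-7))/(1 - 7) = -5/2 - 2*(5 + 7)/(-6) = -5/2 - 2*(-1)*12/6 = -5/2 - 1*(-4) = -5/2 + 4 = 3/2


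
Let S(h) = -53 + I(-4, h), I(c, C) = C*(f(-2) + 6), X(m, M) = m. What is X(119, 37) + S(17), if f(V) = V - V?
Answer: 168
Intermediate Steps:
f(V) = 0
I(c, C) = 6*C (I(c, C) = C*(0 + 6) = C*6 = 6*C)
S(h) = -53 + 6*h
X(119, 37) + S(17) = 119 + (-53 + 6*17) = 119 + (-53 + 102) = 119 + 49 = 168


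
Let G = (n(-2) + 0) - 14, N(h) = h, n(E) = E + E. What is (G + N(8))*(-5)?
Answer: 50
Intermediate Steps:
n(E) = 2*E
G = -18 (G = (2*(-2) + 0) - 14 = (-4 + 0) - 14 = -4 - 14 = -18)
(G + N(8))*(-5) = (-18 + 8)*(-5) = -10*(-5) = 50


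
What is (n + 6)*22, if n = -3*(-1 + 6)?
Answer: -198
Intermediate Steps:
n = -15 (n = -3*5 = -15)
(n + 6)*22 = (-15 + 6)*22 = -9*22 = -198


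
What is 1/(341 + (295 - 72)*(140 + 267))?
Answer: 1/91102 ≈ 1.0977e-5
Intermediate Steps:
1/(341 + (295 - 72)*(140 + 267)) = 1/(341 + 223*407) = 1/(341 + 90761) = 1/91102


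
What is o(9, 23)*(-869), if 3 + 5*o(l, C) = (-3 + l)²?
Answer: -28677/5 ≈ -5735.4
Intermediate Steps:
o(l, C) = -⅗ + (-3 + l)²/5
o(9, 23)*(-869) = (-⅗ + (-3 + 9)²/5)*(-869) = (-⅗ + (⅕)*6²)*(-869) = (-⅗ + (⅕)*36)*(-869) = (-⅗ + 36/5)*(-869) = (33/5)*(-869) = -28677/5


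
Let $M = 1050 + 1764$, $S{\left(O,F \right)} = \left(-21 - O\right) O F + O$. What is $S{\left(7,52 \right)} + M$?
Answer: $-7371$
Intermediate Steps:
$S{\left(O,F \right)} = O + F O \left(-21 - O\right)$ ($S{\left(O,F \right)} = O \left(-21 - O\right) F + O = F O \left(-21 - O\right) + O = O + F O \left(-21 - O\right)$)
$M = 2814$
$S{\left(7,52 \right)} + M = 7 \left(1 - 1092 - 52 \cdot 7\right) + 2814 = 7 \left(1 - 1092 - 364\right) + 2814 = 7 \left(-1455\right) + 2814 = -10185 + 2814 = -7371$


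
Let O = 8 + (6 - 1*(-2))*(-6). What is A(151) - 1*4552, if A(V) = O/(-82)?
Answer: -186612/41 ≈ -4551.5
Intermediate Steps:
O = -40 (O = 8 + (6 + 2)*(-6) = 8 + 8*(-6) = 8 - 48 = -40)
A(V) = 20/41 (A(V) = -40/(-82) = -40*(-1/82) = 20/41)
A(151) - 1*4552 = 20/41 - 1*4552 = 20/41 - 4552 = -186612/41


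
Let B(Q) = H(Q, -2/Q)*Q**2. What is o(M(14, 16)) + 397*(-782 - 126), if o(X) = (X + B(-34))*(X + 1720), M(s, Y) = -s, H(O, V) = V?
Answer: -268352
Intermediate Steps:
B(Q) = -2*Q (B(Q) = (-2/Q)*Q**2 = -2*Q)
o(X) = (68 + X)*(1720 + X) (o(X) = (X - 2*(-34))*(X + 1720) = (X + 68)*(1720 + X) = (68 + X)*(1720 + X))
o(M(14, 16)) + 397*(-782 - 126) = (116960 + (-1*14)**2 + 1788*(-1*14)) + 397*(-782 - 126) = (116960 + (-14)**2 + 1788*(-14)) + 397*(-908) = (116960 + 196 - 25032) - 360476 = 92124 - 360476 = -268352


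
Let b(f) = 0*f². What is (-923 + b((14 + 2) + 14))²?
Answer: 851929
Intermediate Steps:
b(f) = 0
(-923 + b((14 + 2) + 14))² = (-923 + 0)² = (-923)² = 851929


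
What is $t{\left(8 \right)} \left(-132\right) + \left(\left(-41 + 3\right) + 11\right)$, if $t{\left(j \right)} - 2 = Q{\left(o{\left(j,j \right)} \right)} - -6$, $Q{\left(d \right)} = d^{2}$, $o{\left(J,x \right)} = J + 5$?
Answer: $-23391$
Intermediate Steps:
$o{\left(J,x \right)} = 5 + J$
$t{\left(j \right)} = 8 + \left(5 + j\right)^{2}$ ($t{\left(j \right)} = 2 + \left(\left(5 + j\right)^{2} - -6\right) = 2 + \left(\left(5 + j\right)^{2} + 6\right) = 2 + \left(6 + \left(5 + j\right)^{2}\right) = 8 + \left(5 + j\right)^{2}$)
$t{\left(8 \right)} \left(-132\right) + \left(\left(-41 + 3\right) + 11\right) = \left(8 + \left(5 + 8\right)^{2}\right) \left(-132\right) + \left(\left(-41 + 3\right) + 11\right) = \left(8 + 13^{2}\right) \left(-132\right) + \left(-38 + 11\right) = \left(8 + 169\right) \left(-132\right) - 27 = 177 \left(-132\right) - 27 = -23364 - 27 = -23391$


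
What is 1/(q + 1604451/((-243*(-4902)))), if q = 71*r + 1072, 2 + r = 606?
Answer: 397062/17453792089 ≈ 2.2749e-5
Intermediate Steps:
r = 604 (r = -2 + 606 = 604)
q = 43956 (q = 71*604 + 1072 = 42884 + 1072 = 43956)
1/(q + 1604451/((-243*(-4902)))) = 1/(43956 + 1604451/((-243*(-4902)))) = 1/(43956 + 1604451/1191186) = 1/(43956 + 1604451*(1/1191186)) = 1/(43956 + 534817/397062) = 1/(17453792089/397062) = 397062/17453792089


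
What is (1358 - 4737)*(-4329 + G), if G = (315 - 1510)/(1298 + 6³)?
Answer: 22150362079/1514 ≈ 1.4630e+7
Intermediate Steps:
G = -1195/1514 (G = -1195/(1298 + 216) = -1195/1514 ≈ -0.78930)
(1358 - 4737)*(-4329 + G) = (1358 - 4737)*(-4329 - 1195/1514) = -3379*(-6555301/1514) = 22150362079/1514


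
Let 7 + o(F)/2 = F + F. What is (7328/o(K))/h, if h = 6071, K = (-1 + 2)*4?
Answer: 3664/6071 ≈ 0.60353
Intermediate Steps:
K = 4 (K = 1*4 = 4)
o(F) = -14 + 4*F (o(F) = -14 + 2*(F + F) = -14 + 2*(2*F) = -14 + 4*F)
(7328/o(K))/h = (7328/(-14 + 4*4))/6071 = (7328/(-14 + 16))*(1/6071) = (7328/2)*(1/6071) = (7328*(½))*(1/6071) = 3664*(1/6071) = 3664/6071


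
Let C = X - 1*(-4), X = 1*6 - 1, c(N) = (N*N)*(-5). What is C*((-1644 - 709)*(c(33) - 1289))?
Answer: 142605918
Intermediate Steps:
c(N) = -5*N² (c(N) = N²*(-5) = -5*N²)
X = 5 (X = 6 - 1 = 5)
C = 9 (C = 5 - 1*(-4) = 5 + 4 = 9)
C*((-1644 - 709)*(c(33) - 1289)) = 9*((-1644 - 709)*(-5*33² - 1289)) = 9*(-2353*(-5*1089 - 1289)) = 9*(-2353*(-5445 - 1289)) = 9*(-2353*(-6734)) = 9*15845102 = 142605918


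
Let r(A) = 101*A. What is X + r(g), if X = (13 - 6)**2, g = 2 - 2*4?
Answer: -557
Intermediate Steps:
g = -6 (g = 2 - 8 = -6)
X = 49 (X = 7**2 = 49)
X + r(g) = 49 + 101*(-6) = 49 - 606 = -557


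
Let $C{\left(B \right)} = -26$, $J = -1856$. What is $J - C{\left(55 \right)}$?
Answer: $-1830$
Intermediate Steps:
$J - C{\left(55 \right)} = -1856 - -26 = -1856 + 26 = -1830$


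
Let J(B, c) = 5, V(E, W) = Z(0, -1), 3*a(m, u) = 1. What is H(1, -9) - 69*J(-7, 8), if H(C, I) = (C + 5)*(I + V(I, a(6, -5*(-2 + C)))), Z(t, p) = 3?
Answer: -381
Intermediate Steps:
a(m, u) = 1/3 (a(m, u) = (1/3)*1 = 1/3)
V(E, W) = 3
H(C, I) = (3 + I)*(5 + C) (H(C, I) = (C + 5)*(I + 3) = (5 + C)*(3 + I) = (3 + I)*(5 + C))
H(1, -9) - 69*J(-7, 8) = (15 + 3*1 + 5*(-9) + 1*(-9)) - 69*5 = (15 + 3 - 45 - 9) - 345 = -36 - 345 = -381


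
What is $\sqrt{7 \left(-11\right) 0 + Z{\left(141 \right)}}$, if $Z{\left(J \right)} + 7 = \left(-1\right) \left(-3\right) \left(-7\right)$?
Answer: $2 i \sqrt{7} \approx 5.2915 i$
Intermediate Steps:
$Z{\left(J \right)} = -28$ ($Z{\left(J \right)} = -7 + \left(-1\right) \left(-3\right) \left(-7\right) = -7 + 3 \left(-7\right) = -7 - 21 = -28$)
$\sqrt{7 \left(-11\right) 0 + Z{\left(141 \right)}} = \sqrt{7 \left(-11\right) 0 - 28} = \sqrt{\left(-77\right) 0 - 28} = \sqrt{0 - 28} = \sqrt{-28} = 2 i \sqrt{7}$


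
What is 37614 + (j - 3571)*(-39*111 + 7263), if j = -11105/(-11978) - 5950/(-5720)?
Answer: -17871795079305/1712854 ≈ -1.0434e+7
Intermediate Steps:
j = 6739485/3425708 (j = -11105*(-1/11978) - 5950*(-1/5720) = 11105/11978 + 595/572 = 6739485/3425708 ≈ 1.9673)
37614 + (j - 3571)*(-39*111 + 7263) = 37614 + (6739485/3425708 - 3571)*(-39*111 + 7263) = 37614 - 12226463783*(-4329 + 7263)/3425708 = 37614 - 12226463783/3425708*2934 = 37614 - 17936222369661/1712854 = -17871795079305/1712854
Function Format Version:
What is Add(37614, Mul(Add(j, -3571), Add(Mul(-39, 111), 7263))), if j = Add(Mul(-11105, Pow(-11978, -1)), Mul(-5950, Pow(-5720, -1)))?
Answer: Rational(-17871795079305, 1712854) ≈ -1.0434e+7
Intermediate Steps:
j = Rational(6739485, 3425708) (j = Add(Mul(-11105, Rational(-1, 11978)), Mul(-5950, Rational(-1, 5720))) = Add(Rational(11105, 11978), Rational(595, 572)) = Rational(6739485, 3425708) ≈ 1.9673)
Add(37614, Mul(Add(j, -3571), Add(Mul(-39, 111), 7263))) = Add(37614, Mul(Add(Rational(6739485, 3425708), -3571), Add(Mul(-39, 111), 7263))) = Add(37614, Mul(Rational(-12226463783, 3425708), Add(-4329, 7263))) = Add(37614, Mul(Rational(-12226463783, 3425708), 2934)) = Add(37614, Rational(-17936222369661, 1712854)) = Rational(-17871795079305, 1712854)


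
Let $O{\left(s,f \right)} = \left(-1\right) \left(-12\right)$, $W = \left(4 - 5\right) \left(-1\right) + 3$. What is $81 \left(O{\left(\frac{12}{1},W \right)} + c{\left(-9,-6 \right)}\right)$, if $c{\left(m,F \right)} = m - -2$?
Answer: $405$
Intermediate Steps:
$c{\left(m,F \right)} = 2 + m$ ($c{\left(m,F \right)} = m + 2 = 2 + m$)
$W = 4$ ($W = \left(4 - 5\right) \left(-1\right) + 3 = \left(-1\right) \left(-1\right) + 3 = 1 + 3 = 4$)
$O{\left(s,f \right)} = 12$
$81 \left(O{\left(\frac{12}{1},W \right)} + c{\left(-9,-6 \right)}\right) = 81 \left(12 + \left(2 - 9\right)\right) = 81 \left(12 - 7\right) = 81 \cdot 5 = 405$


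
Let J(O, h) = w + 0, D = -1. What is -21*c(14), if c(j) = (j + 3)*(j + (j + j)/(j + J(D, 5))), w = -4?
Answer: -29988/5 ≈ -5997.6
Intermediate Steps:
J(O, h) = -4 (J(O, h) = -4 + 0 = -4)
c(j) = (3 + j)*(j + 2*j/(-4 + j)) (c(j) = (j + 3)*(j + (j + j)/(j - 4)) = (3 + j)*(j + (2*j)/(-4 + j)) = (3 + j)*(j + 2*j/(-4 + j)))
-21*c(14) = -294*(-6 + 14 + 14**2)/(-4 + 14) = -294*(-6 + 14 + 196)/10 = -294*204/10 = -21*1428/5 = -29988/5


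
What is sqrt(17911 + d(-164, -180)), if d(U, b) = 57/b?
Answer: sqrt(16119615)/30 ≈ 133.83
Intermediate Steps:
sqrt(17911 + d(-164, -180)) = sqrt(17911 + 57/(-180)) = sqrt(17911 + 57*(-1/180)) = sqrt(17911 - 19/60) = sqrt(1074641/60) = sqrt(16119615)/30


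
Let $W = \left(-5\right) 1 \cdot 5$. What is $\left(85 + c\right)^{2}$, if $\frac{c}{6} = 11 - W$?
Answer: $90601$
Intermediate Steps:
$W = -25$ ($W = \left(-5\right) 5 = -25$)
$c = 216$ ($c = 6 \left(11 - -25\right) = 6 \left(11 + 25\right) = 6 \cdot 36 = 216$)
$\left(85 + c\right)^{2} = \left(85 + 216\right)^{2} = 301^{2} = 90601$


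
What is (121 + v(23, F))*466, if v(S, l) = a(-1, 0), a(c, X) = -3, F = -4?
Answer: 54988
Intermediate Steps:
v(S, l) = -3
(121 + v(23, F))*466 = (121 - 3)*466 = 118*466 = 54988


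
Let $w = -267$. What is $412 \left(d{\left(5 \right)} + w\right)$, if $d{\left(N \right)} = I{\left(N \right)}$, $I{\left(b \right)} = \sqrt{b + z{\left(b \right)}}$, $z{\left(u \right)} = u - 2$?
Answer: $-110004 + 824 \sqrt{2} \approx -1.0884 \cdot 10^{5}$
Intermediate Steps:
$z{\left(u \right)} = -2 + u$
$I{\left(b \right)} = \sqrt{-2 + 2 b}$ ($I{\left(b \right)} = \sqrt{b + \left(-2 + b\right)} = \sqrt{-2 + 2 b}$)
$d{\left(N \right)} = \sqrt{-2 + 2 N}$
$412 \left(d{\left(5 \right)} + w\right) = 412 \left(\sqrt{-2 + 2 \cdot 5} - 267\right) = 412 \left(\sqrt{-2 + 10} - 267\right) = 412 \left(\sqrt{8} - 267\right) = 412 \left(2 \sqrt{2} - 267\right) = 412 \left(-267 + 2 \sqrt{2}\right) = -110004 + 824 \sqrt{2}$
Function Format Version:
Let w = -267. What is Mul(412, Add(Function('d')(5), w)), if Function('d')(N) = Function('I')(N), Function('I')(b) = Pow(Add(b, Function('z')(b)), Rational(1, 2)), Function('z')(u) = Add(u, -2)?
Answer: Add(-110004, Mul(824, Pow(2, Rational(1, 2)))) ≈ -1.0884e+5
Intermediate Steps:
Function('z')(u) = Add(-2, u)
Function('I')(b) = Pow(Add(-2, Mul(2, b)), Rational(1, 2)) (Function('I')(b) = Pow(Add(b, Add(-2, b)), Rational(1, 2)) = Pow(Add(-2, Mul(2, b)), Rational(1, 2)))
Function('d')(N) = Pow(Add(-2, Mul(2, N)), Rational(1, 2))
Mul(412, Add(Function('d')(5), w)) = Mul(412, Add(Pow(Add(-2, Mul(2, 5)), Rational(1, 2)), -267)) = Mul(412, Add(Pow(Add(-2, 10), Rational(1, 2)), -267)) = Mul(412, Add(Pow(8, Rational(1, 2)), -267)) = Mul(412, Add(Mul(2, Pow(2, Rational(1, 2))), -267)) = Mul(412, Add(-267, Mul(2, Pow(2, Rational(1, 2))))) = Add(-110004, Mul(824, Pow(2, Rational(1, 2))))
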